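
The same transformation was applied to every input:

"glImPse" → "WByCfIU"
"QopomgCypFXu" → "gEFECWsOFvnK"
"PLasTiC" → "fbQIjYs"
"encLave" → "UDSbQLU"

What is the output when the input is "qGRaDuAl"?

GwhQtKqB

Looking at the pairs, the operation is to flip the case of every letter, then shift every letter 10 places backward in the alphabet (wrapping around).
"qGRaDuAl" → "GwhQtKqB".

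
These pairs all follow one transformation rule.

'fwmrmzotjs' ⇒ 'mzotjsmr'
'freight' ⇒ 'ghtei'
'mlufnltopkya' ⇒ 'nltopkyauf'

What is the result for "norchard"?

What's happening: delete the first 2 characters, then move the first 2 characters to the end (rotate left by 2).
Working it through for "norchard": intermediate "rchard", final "hardrc".

hardrc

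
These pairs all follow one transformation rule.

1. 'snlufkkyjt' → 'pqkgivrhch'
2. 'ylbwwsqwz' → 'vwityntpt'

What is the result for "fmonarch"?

The transformation: take characters alternately from the front and the back (1st, last, 2nd, 2nd-last, ...), then shift every letter 3 places backward in the alphabet (wrapping around).
Starting from "fmonarch": after the first operation, "fhmcorna"; after the second, "cejzlokx".

cejzlokx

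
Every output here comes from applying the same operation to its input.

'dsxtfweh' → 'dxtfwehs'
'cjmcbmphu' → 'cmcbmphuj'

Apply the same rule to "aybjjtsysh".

abjjtsyshy

In each case the input is transformed by: move the first character to the end, then swap the first and last characters.
Applying both steps to "aybjjtsysh": "ybjjtsysha", then "abjjtsyshy".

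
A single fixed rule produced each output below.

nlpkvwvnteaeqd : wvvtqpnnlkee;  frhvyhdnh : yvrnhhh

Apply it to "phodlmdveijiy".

yvpomljiihe

Each output is the input with this applied: sort the characters into reverse alphabetical order, then delete the last 2 characters.
On "phodlmdveijiy": the first step gives "yvpomljiihedd", and the second then gives "yvpomljiihe".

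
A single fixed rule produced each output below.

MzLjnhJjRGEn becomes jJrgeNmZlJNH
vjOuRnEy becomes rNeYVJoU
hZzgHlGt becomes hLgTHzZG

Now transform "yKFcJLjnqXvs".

JNQxVSYkfCjl

In each case the input is transformed by: flip the case of every letter, then swap the front and back halves of the string.
Starting from "yKFcJLjnqXvs": after the first operation, "YkfCjlJNQxVS"; after the second, "JNQxVSYkfCjl".
(Check on "MzLjnhJjRGEn": → "mZlJNHjJrgeN" → "jJrgeNmZlJNH" ✓)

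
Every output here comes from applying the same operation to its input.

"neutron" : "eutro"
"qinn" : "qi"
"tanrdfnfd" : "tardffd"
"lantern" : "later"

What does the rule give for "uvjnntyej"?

Looking at the pairs, the operation is to remove every "n".
Applying that to "uvjnntyej" gives "uvjtyej".

uvjtyej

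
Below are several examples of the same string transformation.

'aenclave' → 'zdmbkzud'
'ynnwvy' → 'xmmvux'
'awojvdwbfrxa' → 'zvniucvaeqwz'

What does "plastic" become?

okzrshb

Looking at the pairs, the operation is to shift every letter 1 place backward in the alphabet (wrapping around).
On "plastic" that produces "okzrshb".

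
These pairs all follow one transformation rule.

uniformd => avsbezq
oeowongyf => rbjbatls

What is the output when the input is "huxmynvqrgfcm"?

The rule is to shift every letter 13 places forward in the alphabet (wrapping around) — i.e. ROT13, then delete the first character.
Applying both steps to "huxmynvqrgfcm": "uhkzlaidetspz", then "hkzlaidetspz".
(Check on "oeowongyf": → "brbjbatls" → "rbjbatls" ✓)

hkzlaidetspz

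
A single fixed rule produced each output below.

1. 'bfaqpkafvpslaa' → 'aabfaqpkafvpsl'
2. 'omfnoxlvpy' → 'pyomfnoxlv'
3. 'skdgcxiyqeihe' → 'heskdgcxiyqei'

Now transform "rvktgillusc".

scrvktgillu

In each case the input is transformed by: move the last 2 characters to the front (rotate right by 2).
On "rvktgillusc" that produces "scrvktgillu".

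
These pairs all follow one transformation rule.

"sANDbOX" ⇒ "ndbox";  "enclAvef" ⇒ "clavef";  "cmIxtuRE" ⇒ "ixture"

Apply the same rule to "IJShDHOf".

What's happening: delete the first 2 characters, then convert every letter to lowercase.
Doing the same to "IJShDHOf": "shdhof".

shdhof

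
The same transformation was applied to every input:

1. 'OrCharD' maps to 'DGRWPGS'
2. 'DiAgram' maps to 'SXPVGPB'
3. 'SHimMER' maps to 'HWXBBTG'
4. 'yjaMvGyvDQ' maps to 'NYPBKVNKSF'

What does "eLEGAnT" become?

In each case the input is transformed by: shift every letter 11 places backward in the alphabet (wrapping around), then convert every letter to uppercase.
So "eLEGAnT" becomes "TATVPCI".
(Check on "yjaMvGyvDQ": → "nypBkVnkSF" → "NYPBKVNKSF" ✓)

TATVPCI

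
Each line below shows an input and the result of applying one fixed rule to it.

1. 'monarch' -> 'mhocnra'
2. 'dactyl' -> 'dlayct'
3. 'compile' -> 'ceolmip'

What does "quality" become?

qyutail

The transformation: take characters alternately from the front and the back (1st, last, 2nd, 2nd-last, ...).
On "quality" that produces "qyutail".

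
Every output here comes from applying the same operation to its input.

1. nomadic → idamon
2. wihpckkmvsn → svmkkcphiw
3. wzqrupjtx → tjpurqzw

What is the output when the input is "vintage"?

In each case the input is transformed by: delete the last character, then reverse the string.
Applying that to "vintage" gives "gatniv".

gatniv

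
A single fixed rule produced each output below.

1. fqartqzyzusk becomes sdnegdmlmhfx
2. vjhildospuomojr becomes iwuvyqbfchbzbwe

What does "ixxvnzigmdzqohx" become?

Looking at the pairs, the operation is to shift every letter 13 places forward in the alphabet (wrapping around) — i.e. ROT13.
Doing the same to "ixxvnzigmdzqohx": "vkkiamvtzqmdbuk".

vkkiamvtzqmdbuk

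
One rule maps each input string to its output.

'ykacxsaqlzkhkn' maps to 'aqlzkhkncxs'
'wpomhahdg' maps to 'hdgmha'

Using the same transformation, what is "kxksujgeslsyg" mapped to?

In each case the input is transformed by: delete the first 3 characters, then move the first 3 characters to the end (rotate left by 3).
Starting from "kxksujgeslsyg": after the first operation, "sujgeslsyg"; after the second, "geslsygsuj".

geslsygsuj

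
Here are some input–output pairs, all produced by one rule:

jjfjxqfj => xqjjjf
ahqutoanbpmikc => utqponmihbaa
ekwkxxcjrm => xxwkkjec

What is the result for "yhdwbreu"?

Rule — delete the last 2 characters, then sort the characters into reverse alphabetical order.
On "yhdwbreu": the first step gives "yhdwbr", and the second then gives "ywrhdb".

ywrhdb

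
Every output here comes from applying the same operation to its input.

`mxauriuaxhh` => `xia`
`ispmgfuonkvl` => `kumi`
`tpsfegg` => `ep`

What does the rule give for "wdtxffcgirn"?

Each output is the input with this applied: reverse the string, then keep one character in every 3, starting at position 3 (positions 3rd, 6th, 9th, ...).
Working it through for "wdtxffcgirn": intermediate "nrigcffxtdw", final "ift".

ift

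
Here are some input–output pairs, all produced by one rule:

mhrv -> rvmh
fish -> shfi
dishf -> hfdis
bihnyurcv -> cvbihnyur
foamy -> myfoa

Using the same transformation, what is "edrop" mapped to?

opedr

What's happening: move the last 2 characters to the front (rotate right by 2).
Doing the same to "edrop": "opedr".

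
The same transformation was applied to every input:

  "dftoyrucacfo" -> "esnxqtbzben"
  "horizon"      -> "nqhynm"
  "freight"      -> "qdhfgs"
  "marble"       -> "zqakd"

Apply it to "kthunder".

The pattern: shift every letter 1 place backward in the alphabet (wrapping around), then delete the first character.
For "kthunder" the result is "sgtmcdq".

sgtmcdq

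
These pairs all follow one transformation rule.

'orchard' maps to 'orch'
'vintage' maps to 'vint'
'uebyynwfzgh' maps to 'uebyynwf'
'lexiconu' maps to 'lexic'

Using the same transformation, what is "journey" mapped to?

What's happening: delete the last 3 characters.
"journey" → "jour".

jour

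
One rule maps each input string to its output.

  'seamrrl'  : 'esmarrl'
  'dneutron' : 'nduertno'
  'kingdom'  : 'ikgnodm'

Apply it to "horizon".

ohirozn

In each case the input is transformed by: swap each adjacent pair of characters (1↔2, 3↔4, ...).
"horizon" → "ohirozn".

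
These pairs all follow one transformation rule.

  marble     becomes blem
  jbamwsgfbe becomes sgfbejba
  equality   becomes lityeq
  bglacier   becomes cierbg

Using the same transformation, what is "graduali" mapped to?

ualigr

The rule is to swap the front and back halves of the string, then delete the last 2 characters.
Starting from "graduali": after the first operation, "ualigrad"; after the second, "ualigr".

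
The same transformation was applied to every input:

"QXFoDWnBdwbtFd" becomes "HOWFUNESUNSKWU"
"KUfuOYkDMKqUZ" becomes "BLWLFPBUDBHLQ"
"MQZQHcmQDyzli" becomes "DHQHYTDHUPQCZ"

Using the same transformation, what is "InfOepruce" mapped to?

Each output is the input with this applied: shift every letter 9 places backward in the alphabet (wrapping around), then convert every letter to uppercase.
"InfOepruce" → "ZEWFVGILTV".

ZEWFVGILTV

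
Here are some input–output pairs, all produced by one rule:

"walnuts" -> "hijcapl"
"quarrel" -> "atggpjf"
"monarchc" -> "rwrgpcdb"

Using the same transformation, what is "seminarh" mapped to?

In each case the input is transformed by: reverse the string, then shift every letter 11 places backward in the alphabet (wrapping around).
Starting from "seminarh": after the first operation, "hranimes"; after the second, "wgpcxbth".

wgpcxbth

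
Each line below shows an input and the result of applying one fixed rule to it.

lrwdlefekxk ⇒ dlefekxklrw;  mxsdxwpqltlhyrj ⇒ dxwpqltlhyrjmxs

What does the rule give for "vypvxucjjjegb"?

The pattern: move the first 3 characters to the end (rotate left by 3).
On "vypvxucjjjegb" that produces "vxucjjjegbvyp".

vxucjjjegbvyp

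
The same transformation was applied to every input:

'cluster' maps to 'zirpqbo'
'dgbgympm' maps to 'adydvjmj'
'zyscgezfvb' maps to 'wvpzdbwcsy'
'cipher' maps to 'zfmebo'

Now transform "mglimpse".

Rule — shift every letter 3 places backward in the alphabet (wrapping around).
So "mglimpse" becomes "jdifjmpb".

jdifjmpb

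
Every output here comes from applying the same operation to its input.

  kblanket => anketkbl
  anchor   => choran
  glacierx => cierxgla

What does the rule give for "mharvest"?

Looking at the pairs, the operation is to move the last character to the front, then swap the front and back halves of the string.
On "mharvest": the first step gives "tmharves", and the second then gives "rvestmha".
(Check on "anchor": → "rancho" → "choran" ✓)

rvestmha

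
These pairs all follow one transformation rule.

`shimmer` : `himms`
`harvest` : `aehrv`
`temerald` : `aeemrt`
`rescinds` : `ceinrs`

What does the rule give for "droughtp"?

Rule — delete the last 2 characters, then sort the characters into alphabetical order.
On "droughtp": the first step gives "drough", and the second then gives "dghoru".

dghoru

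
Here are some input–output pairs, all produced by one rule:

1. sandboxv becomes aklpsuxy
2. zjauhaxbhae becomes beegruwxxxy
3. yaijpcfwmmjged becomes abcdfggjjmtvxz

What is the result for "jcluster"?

bgiopqrz

Each output is the input with this applied: shift every letter 3 places backward in the alphabet (wrapping around), then sort the characters into alphabetical order.
"jcluster" → "bgiopqrz".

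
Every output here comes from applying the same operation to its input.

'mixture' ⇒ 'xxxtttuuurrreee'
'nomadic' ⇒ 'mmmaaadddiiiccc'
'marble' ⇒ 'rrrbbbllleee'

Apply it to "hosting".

ssstttiiinnnggg

Rule — delete the first 2 characters, then repeat every character 3 times.
Working it through for "hosting": intermediate "sting", final "ssstttiiinnnggg".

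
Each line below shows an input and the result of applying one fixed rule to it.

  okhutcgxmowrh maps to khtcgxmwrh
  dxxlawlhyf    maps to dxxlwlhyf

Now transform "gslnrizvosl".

Rule — remove every vowel.
Doing the same to "gslnrizvosl": "gslnrzvsl".

gslnrzvsl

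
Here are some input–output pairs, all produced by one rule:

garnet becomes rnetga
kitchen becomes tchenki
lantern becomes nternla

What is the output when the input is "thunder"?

underth

The transformation: move the first 2 characters to the end (rotate left by 2).
So "thunder" becomes "underth".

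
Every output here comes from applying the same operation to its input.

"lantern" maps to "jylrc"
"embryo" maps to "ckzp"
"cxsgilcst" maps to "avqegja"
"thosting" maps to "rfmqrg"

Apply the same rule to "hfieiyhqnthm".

In each case the input is transformed by: delete the last 2 characters, then shift every letter 2 places backward in the alphabet (wrapping around).
Doing the same to "hfieiyhqnthm": "fdgcgwfolr".

fdgcgwfolr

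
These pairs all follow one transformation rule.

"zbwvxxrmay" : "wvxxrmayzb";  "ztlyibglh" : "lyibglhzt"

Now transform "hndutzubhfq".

Looking at the pairs, the operation is to move the first 2 characters to the end (rotate left by 2).
Applying that to "hndutzubhfq" gives "dutzubhfqhn".

dutzubhfqhn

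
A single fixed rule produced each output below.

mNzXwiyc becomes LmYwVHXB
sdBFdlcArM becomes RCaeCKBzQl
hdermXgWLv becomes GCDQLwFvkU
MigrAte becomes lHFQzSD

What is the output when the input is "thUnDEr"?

SGtMcdQ

What's happening: flip the case of every letter, then shift every letter 1 place backward in the alphabet (wrapping around).
On "thUnDEr": the first step gives "THuNdeR", and the second then gives "SGtMcdQ".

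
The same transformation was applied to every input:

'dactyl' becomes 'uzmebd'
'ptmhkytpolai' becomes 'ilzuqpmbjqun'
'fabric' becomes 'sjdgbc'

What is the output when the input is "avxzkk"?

allbwy

The transformation: move the first 3 characters to the end (rotate left by 3), then shift every letter 1 place forward in the alphabet (wrapping around).
Applying both steps to "avxzkk": "zkkavx", then "allbwy".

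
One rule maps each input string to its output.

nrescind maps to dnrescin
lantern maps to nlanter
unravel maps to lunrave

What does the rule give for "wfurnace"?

ewfurnac

In each case the input is transformed by: move the last character to the front.
Doing the same to "wfurnace": "ewfurnac".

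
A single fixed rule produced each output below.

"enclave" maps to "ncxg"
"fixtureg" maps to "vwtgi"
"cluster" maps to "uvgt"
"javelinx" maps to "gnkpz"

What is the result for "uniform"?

Each output is the input with this applied: shift every letter 2 places forward in the alphabet (wrapping around), then delete the first 3 characters.
On "uniform": the first step gives "wpkhqto", and the second then gives "hqto".

hqto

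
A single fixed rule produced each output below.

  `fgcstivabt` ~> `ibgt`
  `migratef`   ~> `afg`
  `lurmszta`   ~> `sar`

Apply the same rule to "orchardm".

The pattern: swap the front and back halves of the string, then keep one character in every 3, starting at position 1 (positions 1st, 4th, 7th, ...).
For "orchardm", step one produces "ardmorch"; step two turns that into "amc".

amc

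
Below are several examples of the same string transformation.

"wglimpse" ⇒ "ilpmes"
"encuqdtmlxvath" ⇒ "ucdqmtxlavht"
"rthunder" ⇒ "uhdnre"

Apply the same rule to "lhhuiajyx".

Looking at the pairs, the operation is to delete the first 2 characters, then swap each adjacent pair of characters (1↔2, 3↔4, ...).
On "lhhuiajyx": the first step gives "huiajyx", and the second then gives "uhaiyjx".

uhaiyjx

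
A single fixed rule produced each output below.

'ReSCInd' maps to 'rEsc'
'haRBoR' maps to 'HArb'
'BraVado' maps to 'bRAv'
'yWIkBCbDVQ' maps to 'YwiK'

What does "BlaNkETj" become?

The rule is to flip the case of every letter, then keep only the first 4 characters.
"BlaNkETj" → "bLAnKetJ" → "bLAn".

bLAn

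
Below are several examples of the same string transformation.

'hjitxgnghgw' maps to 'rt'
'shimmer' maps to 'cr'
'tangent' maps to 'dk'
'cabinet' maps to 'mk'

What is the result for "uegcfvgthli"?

eo

Rule — shift every letter 10 places forward in the alphabet (wrapping around), then keep only the first 2 characters.
For "uegcfvgthli", step one produces "eoqmpfqdrvs"; step two turns that into "eo".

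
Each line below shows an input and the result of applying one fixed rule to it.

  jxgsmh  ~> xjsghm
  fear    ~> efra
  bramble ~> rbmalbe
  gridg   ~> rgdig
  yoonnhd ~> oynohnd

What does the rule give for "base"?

Each output is the input with this applied: swap each adjacent pair of characters (1↔2, 3↔4, ...).
On "base" that produces "abes".

abes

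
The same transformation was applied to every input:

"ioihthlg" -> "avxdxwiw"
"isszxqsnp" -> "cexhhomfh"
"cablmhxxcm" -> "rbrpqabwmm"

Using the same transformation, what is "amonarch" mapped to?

Rule — shift every letter 11 places backward in the alphabet (wrapping around), then move the last 2 characters to the front (rotate right by 2).
Applying both steps to "amonarch": "pbdcpgrw", then "rwpbdcpg".

rwpbdcpg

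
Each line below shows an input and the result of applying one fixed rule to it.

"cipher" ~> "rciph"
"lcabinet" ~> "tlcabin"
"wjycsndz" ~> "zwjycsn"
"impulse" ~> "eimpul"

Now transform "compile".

Looking at the pairs, the operation is to move the last 2 characters to the front (rotate right by 2), then delete the first character.
So "compile" becomes "ecompi".

ecompi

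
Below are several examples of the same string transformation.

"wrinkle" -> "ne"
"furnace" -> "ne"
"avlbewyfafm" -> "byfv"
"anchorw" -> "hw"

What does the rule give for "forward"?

wd

What's happening: move the first 2 characters to the end (rotate left by 2), then keep one character in every 3, starting at position 2 (positions 2nd, 5th, 8th, ...).
For "forward", step one produces "rwardfo"; step two turns that into "wd".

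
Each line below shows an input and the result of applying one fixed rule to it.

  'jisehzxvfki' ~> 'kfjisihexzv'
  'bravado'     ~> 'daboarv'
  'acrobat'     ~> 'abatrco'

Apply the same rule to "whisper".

In each case the input is transformed by: move the last 3 characters to the front (rotate right by 3), then swap each adjacent pair of characters (1↔2, 3↔4, ...).
On "whisper": the first step gives "perwhis", and the second then gives "epwrihs".
(Check on "jisehzxvfki": → "fkijisehzxv" → "kfjisihexzv" ✓)

epwrihs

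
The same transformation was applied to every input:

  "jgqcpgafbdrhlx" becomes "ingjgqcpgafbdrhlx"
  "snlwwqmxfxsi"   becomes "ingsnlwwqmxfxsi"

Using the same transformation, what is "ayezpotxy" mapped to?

Rule — prepend "ing".
For "ayezpotxy" the result is "ingayezpotxy".

ingayezpotxy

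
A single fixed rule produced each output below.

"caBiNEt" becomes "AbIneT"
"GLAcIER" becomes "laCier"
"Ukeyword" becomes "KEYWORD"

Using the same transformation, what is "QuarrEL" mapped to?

UARRel

Looking at the pairs, the operation is to flip the case of every letter, then delete the first character.
Working it through for "QuarrEL": intermediate "qUARRel", final "UARRel".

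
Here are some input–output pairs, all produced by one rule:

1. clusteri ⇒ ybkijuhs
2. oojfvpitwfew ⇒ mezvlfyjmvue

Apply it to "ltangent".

Rule — shift every letter 10 places backward in the alphabet (wrapping around), then swap the first and last characters.
Working it through for "ltangent": intermediate "bjqdwudj", final "jjqdwudb".

jjqdwudb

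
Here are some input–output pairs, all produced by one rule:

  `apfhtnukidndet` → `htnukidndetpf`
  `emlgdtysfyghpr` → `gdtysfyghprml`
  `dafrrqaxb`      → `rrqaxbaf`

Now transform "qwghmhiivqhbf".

hmhiivqhbfwg

Rule — delete the first character, then move the first 2 characters to the end (rotate left by 2).
"qwghmhiivqhbf" → "wghmhiivqhbf" → "hmhiivqhbfwg".
(Check on "apfhtnukidndet": → "pfhtnukidndet" → "htnukidndetpf" ✓)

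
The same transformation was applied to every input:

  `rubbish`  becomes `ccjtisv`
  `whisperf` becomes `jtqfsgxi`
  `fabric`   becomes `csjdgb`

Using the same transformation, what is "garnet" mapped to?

sofuhb

The transformation: move the first 2 characters to the end (rotate left by 2), then shift every letter 1 place forward in the alphabet (wrapping around).
Working it through for "garnet": intermediate "rnetga", final "sofuhb".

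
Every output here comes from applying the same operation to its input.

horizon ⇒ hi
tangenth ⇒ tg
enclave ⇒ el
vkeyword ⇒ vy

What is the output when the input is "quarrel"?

The pattern: move the last 2 characters to the front (rotate right by 2), then keep one character in every 3, starting at position 3 (positions 3rd, 6th, 9th, ...).
For "quarrel", step one produces "elquarr"; step two turns that into "qr".

qr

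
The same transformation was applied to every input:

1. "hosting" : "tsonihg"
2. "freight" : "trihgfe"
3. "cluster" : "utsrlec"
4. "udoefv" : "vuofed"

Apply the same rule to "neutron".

utronne

In each case the input is transformed by: sort the characters into reverse alphabetical order.
"neutron" → "utronne".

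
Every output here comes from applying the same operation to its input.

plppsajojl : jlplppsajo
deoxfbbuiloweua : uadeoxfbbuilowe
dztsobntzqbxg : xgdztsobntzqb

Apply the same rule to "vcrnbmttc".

Looking at the pairs, the operation is to move the last 2 characters to the front (rotate right by 2).
Doing the same to "vcrnbmttc": "tcvcrnbmt".

tcvcrnbmt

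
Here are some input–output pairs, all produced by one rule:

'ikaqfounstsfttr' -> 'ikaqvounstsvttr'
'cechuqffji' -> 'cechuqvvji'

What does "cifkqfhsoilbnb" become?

Looking at the pairs, the operation is to replace every "f" with "v".
For "cifkqfhsoilbnb" the result is "civkqvhsoilbnb".

civkqvhsoilbnb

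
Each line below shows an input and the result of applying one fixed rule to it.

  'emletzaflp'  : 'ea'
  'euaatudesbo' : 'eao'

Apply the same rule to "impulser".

ie

The pattern: keep every other character starting from the first (positions 1st, 3rd, 5th, ...), then keep only the vowels.
For "impulser" the result is "ie".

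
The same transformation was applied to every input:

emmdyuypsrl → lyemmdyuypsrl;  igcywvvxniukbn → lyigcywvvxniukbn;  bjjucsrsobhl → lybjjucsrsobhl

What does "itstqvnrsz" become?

lyitstqvnrsz

Looking at the pairs, the operation is to prepend "ly".
On "itstqvnrsz" that produces "lyitstqvnrsz".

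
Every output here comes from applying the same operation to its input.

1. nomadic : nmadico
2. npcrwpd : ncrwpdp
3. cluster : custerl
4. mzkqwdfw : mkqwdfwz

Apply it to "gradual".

gadualr

Each output is the input with this applied: move the first character to the end, then swap the first and last characters.
For "gradual", step one produces "radualg"; step two turns that into "gadualr".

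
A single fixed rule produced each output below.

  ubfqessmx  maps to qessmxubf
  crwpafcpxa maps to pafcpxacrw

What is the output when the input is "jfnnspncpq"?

What's happening: move the first 3 characters to the end (rotate left by 3).
For "jfnnspncpq" the result is "nspncpqjfn".

nspncpqjfn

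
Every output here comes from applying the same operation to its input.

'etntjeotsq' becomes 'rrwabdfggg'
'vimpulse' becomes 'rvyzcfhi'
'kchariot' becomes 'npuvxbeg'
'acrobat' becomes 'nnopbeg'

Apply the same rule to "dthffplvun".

Looking at the pairs, the operation is to sort the characters into alphabetical order, then shift every letter 13 places forward in the alphabet (wrapping around) — i.e. ROT13.
For "dthffplvun", step one produces "dffhlnptuv"; step two turns that into "qssuyacghi".

qssuyacghi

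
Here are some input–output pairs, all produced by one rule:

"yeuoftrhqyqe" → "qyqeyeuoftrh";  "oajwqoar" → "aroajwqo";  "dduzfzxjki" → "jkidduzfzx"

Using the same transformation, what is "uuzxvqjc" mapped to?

What's happening: move the first 2 characters to the end (rotate left by 2), then swap the front and back halves of the string.
"uuzxvqjc" → "jcuuzxvq".
(Check on "dduzfzxjki": → "uzfzxjkidd" → "jkidduzfzx" ✓)

jcuuzxvq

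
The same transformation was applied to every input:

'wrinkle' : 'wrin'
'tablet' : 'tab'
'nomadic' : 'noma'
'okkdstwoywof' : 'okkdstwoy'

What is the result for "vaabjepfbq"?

vaabjep

Rule — delete the last 3 characters.
Doing the same to "vaabjepfbq": "vaabjep".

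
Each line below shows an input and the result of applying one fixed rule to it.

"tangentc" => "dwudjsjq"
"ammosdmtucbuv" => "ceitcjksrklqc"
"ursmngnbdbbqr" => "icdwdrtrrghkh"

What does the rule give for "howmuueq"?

mckkugxe

Rule — shift every letter 10 places backward in the alphabet (wrapping around), then move the first 2 characters to the end (rotate left by 2).
On "howmuueq": the first step gives "xemckkug", and the second then gives "mckkugxe".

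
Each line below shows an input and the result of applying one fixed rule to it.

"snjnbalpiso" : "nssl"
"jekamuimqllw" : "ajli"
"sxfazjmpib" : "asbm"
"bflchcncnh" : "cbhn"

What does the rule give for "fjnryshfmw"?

Looking at the pairs, the operation is to keep one character in every 3, starting at position 1 (positions 1st, 4th, 7th, ...), then swap each adjacent pair of characters (1↔2, 3↔4, ...).
On "fjnryshfmw": the first step gives "frhw", and the second then gives "rfwh".
(Check on "bflchcncnh": → "bcnh" → "cbhn" ✓)

rfwh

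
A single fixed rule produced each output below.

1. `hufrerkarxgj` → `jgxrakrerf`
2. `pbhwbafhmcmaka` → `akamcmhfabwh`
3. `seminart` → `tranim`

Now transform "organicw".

wcinag

The transformation: reverse the string, then delete the last 2 characters.
Applying both steps to "organicw": "wcinagro", then "wcinag".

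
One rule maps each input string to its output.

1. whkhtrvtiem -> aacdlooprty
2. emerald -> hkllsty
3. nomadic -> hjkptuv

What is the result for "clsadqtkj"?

Looking at the pairs, the operation is to shift every letter 7 places forward in the alphabet (wrapping around), then sort the characters into alphabetical order.
Working it through for "clsadqtkj": intermediate "jszhkxarq", final "ahjkqrsxz".

ahjkqrsxz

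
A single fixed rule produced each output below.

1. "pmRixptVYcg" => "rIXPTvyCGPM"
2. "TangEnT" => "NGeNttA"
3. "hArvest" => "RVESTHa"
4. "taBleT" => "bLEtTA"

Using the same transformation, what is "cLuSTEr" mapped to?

UsteRCl

Looking at the pairs, the operation is to flip the case of every letter, then move the first 2 characters to the end (rotate left by 2).
"cLuSTEr" → "ClUsteR" → "UsteRCl".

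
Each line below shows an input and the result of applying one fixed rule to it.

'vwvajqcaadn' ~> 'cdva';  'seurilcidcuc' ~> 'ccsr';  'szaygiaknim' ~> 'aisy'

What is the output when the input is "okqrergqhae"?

gaor

Each output is the input with this applied: keep one character in every 3, starting at position 1 (positions 1st, 4th, 7th, ...), then move the last 2 characters to the front (rotate right by 2).
On "okqrergqhae" that produces "gaor".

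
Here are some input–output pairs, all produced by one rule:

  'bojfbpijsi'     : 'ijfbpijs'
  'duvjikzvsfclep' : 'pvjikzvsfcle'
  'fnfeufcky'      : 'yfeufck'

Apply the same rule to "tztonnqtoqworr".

rtonnqtoqwor

Looking at the pairs, the operation is to delete the first 2 characters, then move the last character to the front.
On "tztonnqtoqworr": the first step gives "tonnqtoqworr", and the second then gives "rtonnqtoqwor".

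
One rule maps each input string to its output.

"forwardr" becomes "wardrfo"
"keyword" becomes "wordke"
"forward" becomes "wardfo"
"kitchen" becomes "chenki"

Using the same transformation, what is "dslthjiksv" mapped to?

thjiksvds

In each case the input is transformed by: move the first 2 characters to the end (rotate left by 2), then delete the first character.
Applying both steps to "dslthjiksv": "lthjiksvds", then "thjiksvds".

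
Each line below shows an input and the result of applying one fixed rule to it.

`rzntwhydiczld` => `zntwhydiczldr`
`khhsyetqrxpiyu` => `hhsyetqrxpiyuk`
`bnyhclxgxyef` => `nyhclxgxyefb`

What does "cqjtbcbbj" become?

qjtbcbbjc

Looking at the pairs, the operation is to move the first character to the end.
Doing the same to "cqjtbcbbj": "qjtbcbbjc".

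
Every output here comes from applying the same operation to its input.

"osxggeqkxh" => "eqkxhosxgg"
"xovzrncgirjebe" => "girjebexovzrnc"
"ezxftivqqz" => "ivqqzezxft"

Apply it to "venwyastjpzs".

stjpzsvenwya

Each output is the input with this applied: swap the front and back halves of the string.
For "venwyastjpzs" the result is "stjpzsvenwya".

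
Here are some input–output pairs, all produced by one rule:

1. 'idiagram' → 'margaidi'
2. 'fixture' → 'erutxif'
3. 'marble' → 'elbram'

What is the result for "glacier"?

Looking at the pairs, the operation is to reverse the string.
Doing the same to "glacier": "reicalg".

reicalg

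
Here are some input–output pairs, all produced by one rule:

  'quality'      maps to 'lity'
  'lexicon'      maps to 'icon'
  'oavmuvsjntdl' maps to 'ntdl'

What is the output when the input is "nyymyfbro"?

fbro

The rule is to keep only the last 4 characters.
Doing the same to "nyymyfbro": "fbro".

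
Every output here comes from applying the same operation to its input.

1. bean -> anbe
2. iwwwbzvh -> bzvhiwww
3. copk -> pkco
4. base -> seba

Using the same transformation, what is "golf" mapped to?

What's happening: swap the front and back halves of the string.
Applying that to "golf" gives "lfgo".

lfgo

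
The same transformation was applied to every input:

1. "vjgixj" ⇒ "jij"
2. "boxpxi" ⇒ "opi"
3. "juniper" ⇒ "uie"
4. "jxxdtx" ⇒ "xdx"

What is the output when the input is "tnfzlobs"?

nzos

What's happening: keep every other character starting from the second (positions 2nd, 4th, 6th, ...).
Doing the same to "tnfzlobs": "nzos".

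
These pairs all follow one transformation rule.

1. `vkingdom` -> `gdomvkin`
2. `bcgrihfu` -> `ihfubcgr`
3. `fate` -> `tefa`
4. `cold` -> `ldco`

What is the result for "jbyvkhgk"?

Each output is the input with this applied: swap the front and back halves of the string.
Applying that to "jbyvkhgk" gives "khgkjbyv".

khgkjbyv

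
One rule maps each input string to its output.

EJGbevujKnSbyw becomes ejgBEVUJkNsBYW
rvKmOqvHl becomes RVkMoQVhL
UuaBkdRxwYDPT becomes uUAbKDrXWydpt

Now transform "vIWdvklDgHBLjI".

ViwDVKLdGhblJi

What's happening: flip the case of every letter.
Applying that to "vIWdvklDgHBLjI" gives "ViwDVKLdGhblJi".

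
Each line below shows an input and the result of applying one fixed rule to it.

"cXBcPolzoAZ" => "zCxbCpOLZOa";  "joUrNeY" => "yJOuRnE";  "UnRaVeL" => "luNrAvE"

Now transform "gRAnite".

Each output is the input with this applied: move the last character to the front, then flip the case of every letter.
Applying both steps to "gRAnite": "egRAnit", then "EGraNIT".

EGraNIT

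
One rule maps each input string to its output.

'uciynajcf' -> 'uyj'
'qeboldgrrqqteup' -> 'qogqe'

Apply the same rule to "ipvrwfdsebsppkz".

In each case the input is transformed by: keep one character in every 3, starting at position 1 (positions 1st, 4th, 7th, ...).
For "ipvrwfdsebsppkz" the result is "irdbp".

irdbp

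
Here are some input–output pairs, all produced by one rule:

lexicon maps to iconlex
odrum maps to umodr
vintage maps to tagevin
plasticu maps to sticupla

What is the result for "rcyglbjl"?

glbjlrcy

Rule — move the first 3 characters to the end (rotate left by 3).
Applying that to "rcyglbjl" gives "glbjlrcy".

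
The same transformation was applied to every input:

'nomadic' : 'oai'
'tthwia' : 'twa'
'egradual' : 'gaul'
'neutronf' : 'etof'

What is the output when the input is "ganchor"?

aco

The transformation: keep every other character starting from the second (positions 2nd, 4th, 6th, ...).
"ganchor" → "aco".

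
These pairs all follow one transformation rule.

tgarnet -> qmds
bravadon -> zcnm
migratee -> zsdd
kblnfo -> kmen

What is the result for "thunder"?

mcdq

The pattern: shift every letter 1 place backward in the alphabet (wrapping around), then keep only the last 4 characters.
Working it through for "thunder": intermediate "sgtmcdq", final "mcdq".
(Check on "bravadon": → "aqzuzcnm" → "zcnm" ✓)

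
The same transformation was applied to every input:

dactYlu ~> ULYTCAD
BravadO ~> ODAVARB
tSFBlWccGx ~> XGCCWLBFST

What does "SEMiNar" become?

RANIMES

Each output is the input with this applied: reverse the string, then convert every letter to uppercase.
Applying both steps to "SEMiNar": "raNiMES", then "RANIMES".
(Check on "BravadO": → "OdavarB" → "ODAVARB" ✓)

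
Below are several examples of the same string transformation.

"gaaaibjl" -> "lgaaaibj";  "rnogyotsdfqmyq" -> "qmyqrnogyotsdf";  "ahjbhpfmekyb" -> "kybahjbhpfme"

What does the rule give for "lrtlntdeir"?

irlrtlntde

Rule — swap the front and back halves of the string, then move the first 3 characters to the end (rotate left by 3).
Applying both steps to "lrtlntdeir": "tdeirlrtln", then "irlrtlntde".
(Check on "rnogyotsdfqmyq": → "sdfqmyqrnogyot" → "qmyqrnogyotsdf" ✓)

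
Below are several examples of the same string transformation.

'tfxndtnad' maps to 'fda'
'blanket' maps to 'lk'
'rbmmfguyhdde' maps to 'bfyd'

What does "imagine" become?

The rule is to keep one character in every 3, starting at position 2 (positions 2nd, 5th, 8th, ...).
So "imagine" becomes "mi".

mi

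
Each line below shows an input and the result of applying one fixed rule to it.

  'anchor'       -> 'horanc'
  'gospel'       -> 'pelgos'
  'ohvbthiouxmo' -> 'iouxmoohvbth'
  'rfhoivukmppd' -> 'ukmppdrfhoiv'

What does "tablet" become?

lettab

The transformation: swap the front and back halves of the string.
So "tablet" becomes "lettab".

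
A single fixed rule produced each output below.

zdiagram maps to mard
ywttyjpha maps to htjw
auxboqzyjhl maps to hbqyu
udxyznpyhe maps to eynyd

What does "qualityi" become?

iltu

The transformation: keep every other character starting from the second (positions 2nd, 4th, 6th, ...), then swap the first and last characters.
"qualityi" → "ulti" → "iltu".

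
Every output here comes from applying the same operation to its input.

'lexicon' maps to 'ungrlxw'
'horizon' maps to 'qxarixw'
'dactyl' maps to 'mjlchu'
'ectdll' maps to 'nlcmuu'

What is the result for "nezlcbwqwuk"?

The transformation: shift every letter 9 places forward in the alphabet (wrapping around).
For "nezlcbwqwuk" the result is "wniulkfzfdt".

wniulkfzfdt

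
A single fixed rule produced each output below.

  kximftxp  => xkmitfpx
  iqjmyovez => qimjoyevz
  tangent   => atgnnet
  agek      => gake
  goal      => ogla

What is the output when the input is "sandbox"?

asdnobx

Looking at the pairs, the operation is to swap each adjacent pair of characters (1↔2, 3↔4, ...).
For "sandbox" the result is "asdnobx".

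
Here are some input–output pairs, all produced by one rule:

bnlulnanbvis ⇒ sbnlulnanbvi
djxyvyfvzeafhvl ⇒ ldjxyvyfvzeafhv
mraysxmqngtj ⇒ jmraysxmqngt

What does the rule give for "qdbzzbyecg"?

gqdbzzbyec

Each output is the input with this applied: move the last character to the front.
Applying that to "qdbzzbyecg" gives "gqdbzzbyec".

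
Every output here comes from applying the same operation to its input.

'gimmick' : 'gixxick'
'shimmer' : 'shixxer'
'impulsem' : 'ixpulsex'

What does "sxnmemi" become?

In each case the input is transformed by: replace every "m" with "x".
Applying that to "sxnmemi" gives "sxnxexi".

sxnxexi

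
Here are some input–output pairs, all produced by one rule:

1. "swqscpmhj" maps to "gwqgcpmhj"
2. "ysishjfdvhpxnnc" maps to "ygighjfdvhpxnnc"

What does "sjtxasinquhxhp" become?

gjtxaginquhxhp

The pattern: replace every "s" with "g".
Applying that to "sjtxasinquhxhp" gives "gjtxaginquhxhp".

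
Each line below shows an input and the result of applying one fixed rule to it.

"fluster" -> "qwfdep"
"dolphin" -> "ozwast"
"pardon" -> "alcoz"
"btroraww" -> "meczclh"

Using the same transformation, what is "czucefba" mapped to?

nkfnpqm

The pattern: delete the last character, then shift every letter 11 places forward in the alphabet (wrapping around).
For "czucefba", step one produces "czucefb"; step two turns that into "nkfnpqm".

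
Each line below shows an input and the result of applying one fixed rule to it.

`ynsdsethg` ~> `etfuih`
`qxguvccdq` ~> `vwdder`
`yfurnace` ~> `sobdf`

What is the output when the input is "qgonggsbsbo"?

ohhtctcp

Rule — shift every letter 1 place forward in the alphabet (wrapping around), then delete the first 3 characters.
So "qgonggsbsbo" becomes "ohhtctcp".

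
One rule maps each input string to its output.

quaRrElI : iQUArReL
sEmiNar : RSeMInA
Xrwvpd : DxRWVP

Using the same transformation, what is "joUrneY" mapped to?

yJOuRNE

The transformation: move the last character to the front, then flip the case of every letter.
Working it through for "joUrneY": intermediate "YjoUrne", final "yJOuRNE".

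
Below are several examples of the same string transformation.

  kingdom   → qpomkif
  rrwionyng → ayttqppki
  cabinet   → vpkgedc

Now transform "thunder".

wvtpjgf

Looking at the pairs, the operation is to sort the characters into reverse alphabetical order, then shift every letter 2 places forward in the alphabet (wrapping around).
On "thunder": the first step gives "utrnhed", and the second then gives "wvtpjgf".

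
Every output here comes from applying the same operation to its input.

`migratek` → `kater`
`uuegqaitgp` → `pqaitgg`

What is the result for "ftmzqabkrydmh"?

Each output is the input with this applied: delete the first 3 characters, then swap the first and last characters.
Starting from "ftmzqabkrydmh": after the first operation, "zqabkrydmh"; after the second, "hqabkrydmz".

hqabkrydmz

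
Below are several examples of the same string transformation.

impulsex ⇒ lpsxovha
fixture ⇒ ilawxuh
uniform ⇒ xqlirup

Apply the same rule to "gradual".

What's happening: shift every letter 3 places forward in the alphabet (wrapping around).
On "gradual" that produces "judgxdo".

judgxdo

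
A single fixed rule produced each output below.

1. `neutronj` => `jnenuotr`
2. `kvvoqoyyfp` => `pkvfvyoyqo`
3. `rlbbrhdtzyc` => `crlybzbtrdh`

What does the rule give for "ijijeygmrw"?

Looking at the pairs, the operation is to swap the first and last characters, then take characters alternately from the front and the back (1st, last, 2nd, 2nd-last, ...).
Applying both steps to "ijijeygmrw": "wjijeygmri", then "wijrimjgey".
(Check on "neutronj": → "jeutronn" → "jnenuotr" ✓)

wijrimjgey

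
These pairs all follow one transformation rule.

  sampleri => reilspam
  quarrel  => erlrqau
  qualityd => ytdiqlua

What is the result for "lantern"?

The transformation: move the last 2 characters to the front (rotate right by 2), then take characters alternately from the front and the back (1st, last, 2nd, 2nd-last, ...).
Applying both steps to "lantern": "rnlante", then "rentlna".
(Check on "sampleri": → "risample" → "reilspam" ✓)

rentlna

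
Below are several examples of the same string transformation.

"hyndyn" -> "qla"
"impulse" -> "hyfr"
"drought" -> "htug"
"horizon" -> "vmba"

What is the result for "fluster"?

fgre

Each output is the input with this applied: shift every letter 13 places forward in the alphabet (wrapping around) — i.e. ROT13, then delete the first 3 characters.
So "fluster" becomes "fgre".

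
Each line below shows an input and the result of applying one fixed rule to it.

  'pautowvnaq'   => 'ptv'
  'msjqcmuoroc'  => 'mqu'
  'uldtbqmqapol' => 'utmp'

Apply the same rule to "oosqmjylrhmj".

oqyh

In each case the input is transformed by: delete the last 2 characters, then keep one character in every 3, starting at position 1 (positions 1st, 4th, 7th, ...).
On "oosqmjylrhmj": the first step gives "oosqmjylrh", and the second then gives "oqyh".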